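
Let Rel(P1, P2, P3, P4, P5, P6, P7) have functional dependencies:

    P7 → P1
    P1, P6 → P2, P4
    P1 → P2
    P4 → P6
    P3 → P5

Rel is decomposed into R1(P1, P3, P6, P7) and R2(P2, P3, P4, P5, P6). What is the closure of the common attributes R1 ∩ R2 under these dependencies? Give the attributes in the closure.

P3, P5, P6

R1 ∩ R2 = {P3, P6}.
P3 → P5 applies, adding P5
Closure: {P3, P5, P6}.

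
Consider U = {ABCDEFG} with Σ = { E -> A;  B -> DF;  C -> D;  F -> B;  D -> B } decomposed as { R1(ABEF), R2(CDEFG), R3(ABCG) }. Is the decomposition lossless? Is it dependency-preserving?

lossless and dependency-preserving

Lossless test (chase): Rows 1 and 2 agree on E; apply E→A and equate their A entries. Rows 1 and 3 agree on B; apply B→DF and equate their DF entries. Rows 2 and 3 agree on C; apply C→D and equate their D entries. Rows 1 and 2 agree on F; apply F→B and equate their B entries. Row 2 is now all distinguished symbols — the join is lossless.
Dependency preservation: B → DF; D → B are not contained in any single fragment, but the restricted closure of each left-hand side across the fragments still reaches the right-hand side; the remaining FDs each lie inside some fragment. All dependencies are preserved.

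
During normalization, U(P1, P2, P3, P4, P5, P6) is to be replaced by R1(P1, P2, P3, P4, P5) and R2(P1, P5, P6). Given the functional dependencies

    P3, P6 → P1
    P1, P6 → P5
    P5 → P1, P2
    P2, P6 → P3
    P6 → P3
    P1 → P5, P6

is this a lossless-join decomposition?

Common attributes: R1 ∩ R2 = {P1, P5}.
Closure of {P1, P5}: P5 → P1, P2 applies, adding P2; P1 → P5, P6 applies, adding P6; P2, P6 → P3 applies, adding P3. So (P1, P5)⁺ = {P1, P2, P3, P5, P6}.
This closure contains every attribute of R2, so R1 ∩ R2 → R2. The join is lossless.

Yes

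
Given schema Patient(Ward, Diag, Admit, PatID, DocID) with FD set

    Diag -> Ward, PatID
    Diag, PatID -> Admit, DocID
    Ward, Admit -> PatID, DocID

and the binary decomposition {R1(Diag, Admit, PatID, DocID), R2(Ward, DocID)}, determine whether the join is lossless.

No

Common attributes: R1 ∩ R2 = {DocID}.
No dependency enlarges {DocID}, so (DocID)⁺ = {DocID}.
The closure contains neither all of R1 = {Diag, Admit, PatID, DocID} nor all of R2 = {Ward, DocID}, so the common attributes are not a superkey of either fragment. The join is lossy.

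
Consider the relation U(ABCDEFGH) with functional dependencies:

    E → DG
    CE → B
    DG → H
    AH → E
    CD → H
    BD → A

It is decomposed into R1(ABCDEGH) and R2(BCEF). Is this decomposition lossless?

Yes

Common attributes: R1 ∩ R2 = {BCE}.
Closure of {BCE}: E → DG applies, adding DG; DG → H applies, adding H; BD → A applies, adding A. So (BCE)⁺ = {ABCDEGH}.
This closure contains every attribute of R1, so R1 ∩ R2 → R1. The join is lossless.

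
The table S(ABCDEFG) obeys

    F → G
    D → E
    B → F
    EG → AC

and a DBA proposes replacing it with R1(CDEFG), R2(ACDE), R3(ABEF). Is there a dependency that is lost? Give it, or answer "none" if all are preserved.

EG → AC

Check EG → AC: no single fragment contains all of {ACEG}, and the restricted closure of {EG} across the fragments never reaches {AC}.
F → G is preserved.
D → E is preserved.
B → F is preserved.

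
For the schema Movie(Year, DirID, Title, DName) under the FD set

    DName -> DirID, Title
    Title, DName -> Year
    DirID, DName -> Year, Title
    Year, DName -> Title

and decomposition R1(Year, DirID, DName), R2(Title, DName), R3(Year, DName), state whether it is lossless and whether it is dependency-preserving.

lossless and dependency-preserving

Lossless test (chase): Rows 1 and 2 agree on DName; apply DName→DirID, Title and equate their DirID, Title entries. Rows 1 and 3 agree on DName; apply DName→DirID, Title and equate their DirID, Title entries. Rows 1 and 2 agree on Title, DName; apply Title, DName→Year and equate their Year entries. Row 1 is now all distinguished symbols — the join is lossless.
Dependency preservation: DName → DirID, Title; Title, DName → Year; DirID, DName → Year, Title; Year, DName → Title are not contained in any single fragment, but the restricted closure of each left-hand side across the fragments still reaches the right-hand side; the remaining FDs each lie inside some fragment. All dependencies are preserved.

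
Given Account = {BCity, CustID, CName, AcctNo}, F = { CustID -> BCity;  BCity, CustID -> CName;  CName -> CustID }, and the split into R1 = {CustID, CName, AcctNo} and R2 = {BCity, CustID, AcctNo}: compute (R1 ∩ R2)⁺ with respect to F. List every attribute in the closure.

BCity, CustID, CName, AcctNo

R1 ∩ R2 = {CustID, AcctNo}.
CustID → BCity applies, adding BCity
BCity, CustID → CName applies, adding CName
Closure: {BCity, CustID, CName, AcctNo}.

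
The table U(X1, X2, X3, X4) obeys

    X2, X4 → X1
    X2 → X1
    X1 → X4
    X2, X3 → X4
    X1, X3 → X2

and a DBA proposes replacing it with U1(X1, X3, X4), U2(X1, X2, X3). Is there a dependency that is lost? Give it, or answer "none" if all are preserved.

none

X2, X4 → X1: restricted closure across fragments reaches X1.
X2 → X1 lies within U2.
X1 → X4 lies within U1.
X2, X3 → X4: restricted closure across fragments reaches X4.
X1, X3 → X2 lies within U2.
Every dependency is enforceable on the fragments, so the decomposition is dependency-preserving.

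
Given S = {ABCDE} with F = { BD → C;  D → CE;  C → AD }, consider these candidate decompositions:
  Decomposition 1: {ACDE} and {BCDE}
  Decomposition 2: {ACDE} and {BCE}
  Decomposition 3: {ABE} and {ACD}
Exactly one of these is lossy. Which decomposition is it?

Decomposition 1: common = {CDE}, closure = {ACDE} → lossless.
Decomposition 2: common = {CE}, closure = {ACDE} → lossless.
Decomposition 3: common = {A}, closure = {A} → lossy.

Decomposition 3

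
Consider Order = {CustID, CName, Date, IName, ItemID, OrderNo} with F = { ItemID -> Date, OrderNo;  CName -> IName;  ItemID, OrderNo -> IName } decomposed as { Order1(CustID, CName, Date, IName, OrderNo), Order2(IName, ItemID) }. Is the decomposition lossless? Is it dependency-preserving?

Lossless test: (IName)⁺ = {IName}, which is a superkey of neither fragment — lossy.
Dependency preservation: the restricted closure of {ItemID} across the fragments never reaches {Date, OrderNo}, so ItemID → Date, OrderNo cannot be enforced without a join — not preserved.

lossy and not dependency-preserving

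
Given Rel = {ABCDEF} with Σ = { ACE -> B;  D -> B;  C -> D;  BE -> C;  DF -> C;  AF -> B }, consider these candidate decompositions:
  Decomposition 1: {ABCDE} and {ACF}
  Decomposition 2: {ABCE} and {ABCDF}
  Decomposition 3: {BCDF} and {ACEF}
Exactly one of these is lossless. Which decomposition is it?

Decomposition 3

Decomposition 1: common = {AC}, closure = {ABCD} → lossy.
Decomposition 2: common = {ABC}, closure = {ABCD} → lossy.
Decomposition 3: common = {CF}, closure = {BCDF} → lossless.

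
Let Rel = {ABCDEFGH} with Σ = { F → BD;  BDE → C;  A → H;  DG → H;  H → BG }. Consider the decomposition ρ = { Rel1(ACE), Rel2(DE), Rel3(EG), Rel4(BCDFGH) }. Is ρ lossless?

Chase test. Columns are ABCDEFGH; row i has aⱼ where attribute j ∈ Reli, else bᵢⱼ.
Initial tableau (one row per fragment):
  row 1: a1 b12 a3 b14 a5 b16 b17 b18
  row 2: b21 b22 b23 a4 a5 b26 b27 b28
  row 3: b31 b32 b33 b34 a5 b36 a7 b38
  row 4: b41 a2 a3 a4 b45 a6 a7 a8
No row becomes fully distinguished — the join is lossy.

No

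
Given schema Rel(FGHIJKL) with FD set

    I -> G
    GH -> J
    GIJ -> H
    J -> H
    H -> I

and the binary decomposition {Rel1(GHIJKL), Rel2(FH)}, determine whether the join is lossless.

Common attributes: Rel1 ∩ Rel2 = {H}.
Closure of {H}: H → I applies, adding I; I → G applies, adding G; GH → J applies, adding J. So (H)⁺ = {GHIJ}.
The closure contains neither all of Rel1 = {GHIJKL} nor all of Rel2 = {FH}, so the common attributes are not a superkey of either fragment. The join is lossy.

No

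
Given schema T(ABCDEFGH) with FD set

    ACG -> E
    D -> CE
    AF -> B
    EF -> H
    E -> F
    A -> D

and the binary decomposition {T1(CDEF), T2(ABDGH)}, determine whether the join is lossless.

Yes

Common attributes: T1 ∩ T2 = {D}.
Closure of {D}: D → CE applies, adding CE; E → F applies, adding F; EF → H applies, adding H. So (D)⁺ = {CDEFH}.
This closure contains every attribute of T1, so T1 ∩ T2 → T1. The join is lossless.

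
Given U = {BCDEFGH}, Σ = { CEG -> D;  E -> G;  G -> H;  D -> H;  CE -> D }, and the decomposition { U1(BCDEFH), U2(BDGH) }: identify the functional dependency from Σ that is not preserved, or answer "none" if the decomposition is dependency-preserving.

Check E → G: no single fragment contains all of {EG}, and the restricted closure of {E} across the fragments never reaches {G}.
CEG → D is preserved.
G → H is preserved.
D → H is preserved.
CE → D is preserved.

E -> G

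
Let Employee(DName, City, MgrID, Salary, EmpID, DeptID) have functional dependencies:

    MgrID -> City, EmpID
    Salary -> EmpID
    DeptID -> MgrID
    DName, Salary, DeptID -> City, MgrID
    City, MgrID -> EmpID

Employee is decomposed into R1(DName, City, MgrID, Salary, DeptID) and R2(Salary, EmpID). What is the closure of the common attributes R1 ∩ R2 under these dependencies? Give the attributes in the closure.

R1 ∩ R2 = {Salary}.
Salary → EmpID applies, adding EmpID
Closure: {Salary, EmpID}.

Salary, EmpID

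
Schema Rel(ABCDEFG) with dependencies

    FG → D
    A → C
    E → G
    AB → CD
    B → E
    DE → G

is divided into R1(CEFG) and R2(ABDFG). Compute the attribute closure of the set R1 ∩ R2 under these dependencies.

R1 ∩ R2 = {FG}.
FG → D applies, adding D
Closure: {DFG}.

DFG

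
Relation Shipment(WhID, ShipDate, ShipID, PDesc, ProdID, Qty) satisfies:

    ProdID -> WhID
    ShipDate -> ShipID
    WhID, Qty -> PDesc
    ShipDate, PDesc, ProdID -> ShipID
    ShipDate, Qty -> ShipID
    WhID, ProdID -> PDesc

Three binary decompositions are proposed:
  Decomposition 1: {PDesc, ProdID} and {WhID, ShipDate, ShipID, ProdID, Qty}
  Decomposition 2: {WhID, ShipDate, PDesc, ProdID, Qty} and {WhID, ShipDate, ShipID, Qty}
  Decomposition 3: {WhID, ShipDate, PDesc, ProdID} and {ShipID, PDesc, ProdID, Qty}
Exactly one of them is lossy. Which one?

Decomposition 1: common = {ProdID}, closure = {WhID, PDesc, ProdID} → lossless.
Decomposition 2: common = {WhID, ShipDate, Qty}, closure = {WhID, ShipDate, ShipID, PDesc, Qty} → lossless.
Decomposition 3: common = {PDesc, ProdID}, closure = {WhID, PDesc, ProdID} → lossy.

Decomposition 3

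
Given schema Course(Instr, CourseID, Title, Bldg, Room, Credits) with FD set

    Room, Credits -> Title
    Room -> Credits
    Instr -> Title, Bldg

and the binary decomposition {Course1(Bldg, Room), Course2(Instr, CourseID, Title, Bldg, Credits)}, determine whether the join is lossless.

No

Common attributes: Course1 ∩ Course2 = {Bldg}.
No dependency enlarges {Bldg}, so (Bldg)⁺ = {Bldg}.
The closure contains neither all of Course1 = {Bldg, Room} nor all of Course2 = {Instr, CourseID, Title, Bldg, Credits}, so the common attributes are not a superkey of either fragment. The join is lossy.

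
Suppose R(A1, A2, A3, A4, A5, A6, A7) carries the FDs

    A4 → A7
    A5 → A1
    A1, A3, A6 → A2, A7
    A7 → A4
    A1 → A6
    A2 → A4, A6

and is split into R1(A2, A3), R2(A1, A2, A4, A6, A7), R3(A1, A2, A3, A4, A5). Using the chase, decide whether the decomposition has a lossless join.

Chase test. Columns are A1, A2, A3, A4, A5, A6, A7; row i has aⱼ where attribute j ∈ Ri, else bᵢⱼ.
Initial tableau (one row per fragment):
  row 1: b11 a2 a3 b14 b15 b16 b17
  row 2: a1 a2 b23 a4 b25 a6 a7
  row 3: a1 a2 a3 a4 a5 b36 b37
Rows 2 and 3 agree on A4; apply A4→A7 and equate their A7 entries.
Rows 2 and 3 agree on A1; apply A1→A6 and equate their A6 entries.
Rows 1 and 2 agree on A2; apply A2→A4, A6 and equate their A4, A6 entries.
Rows 1 and 2 agree on A4; apply A4→A7 and equate their A7 entries.
Row 3 is now all distinguished symbols — the join is lossless.

Yes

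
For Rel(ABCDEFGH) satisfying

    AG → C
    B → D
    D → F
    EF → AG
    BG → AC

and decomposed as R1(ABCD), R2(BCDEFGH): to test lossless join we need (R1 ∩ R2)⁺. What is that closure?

R1 ∩ R2 = {BCD}.
D → F applies, adding F
Closure: {BCDF}.

BCDF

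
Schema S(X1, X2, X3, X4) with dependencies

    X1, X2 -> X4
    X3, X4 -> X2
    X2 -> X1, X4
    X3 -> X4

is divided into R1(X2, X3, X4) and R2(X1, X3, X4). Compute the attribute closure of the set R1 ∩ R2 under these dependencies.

X1, X2, X3, X4

R1 ∩ R2 = {X3, X4}.
X3, X4 → X2 applies, adding X2
X2 → X1, X4 applies, adding X1
Closure: {X1, X2, X3, X4}.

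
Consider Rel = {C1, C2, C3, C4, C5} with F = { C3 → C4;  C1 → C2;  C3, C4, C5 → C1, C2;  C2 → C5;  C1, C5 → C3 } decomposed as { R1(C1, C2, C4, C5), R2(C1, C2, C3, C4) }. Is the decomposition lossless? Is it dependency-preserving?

lossless but not dependency-preserving

Lossless test: (C1, C2, C4)⁺ = {C1, C2, C3, C4, C5}, which contains all of one fragment — lossless.
Dependency preservation: the restricted closure of {C3, C4, C5} across the fragments never reaches {C1, C2}, so C3, C4, C5 → C1, C2 cannot be enforced without a join — not preserved.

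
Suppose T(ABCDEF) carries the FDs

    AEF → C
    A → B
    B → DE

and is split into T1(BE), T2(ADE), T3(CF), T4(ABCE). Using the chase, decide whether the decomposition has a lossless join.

No

Chase test. Columns are ABCDEF; row i has aⱼ where attribute j ∈ Ti, else bᵢⱼ.
Initial tableau (one row per fragment):
  row 1: b11 a2 b13 b14 a5 b16
  row 2: a1 b22 b23 a4 a5 b26
  row 3: b31 b32 a3 b34 b35 a6
  row 4: a1 a2 a3 b44 a5 b46
Rows 2 and 4 agree on A; apply A→B and equate their B entries.
Rows 1 and 2 agree on B; apply B→DE and equate their DE entries.
Rows 1 and 4 agree on B; apply B→DE and equate their DE entries.
No row becomes fully distinguished — the join is lossy.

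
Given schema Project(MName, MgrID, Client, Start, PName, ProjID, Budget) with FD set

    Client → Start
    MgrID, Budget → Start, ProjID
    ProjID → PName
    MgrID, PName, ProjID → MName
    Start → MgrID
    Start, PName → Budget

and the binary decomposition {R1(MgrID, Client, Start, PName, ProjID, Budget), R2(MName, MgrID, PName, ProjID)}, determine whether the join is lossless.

Common attributes: R1 ∩ R2 = {MgrID, PName, ProjID}.
Closure of {MgrID, PName, ProjID}: MgrID, PName, ProjID → MName applies, adding MName. So (MgrID, PName, ProjID)⁺ = {MName, MgrID, PName, ProjID}.
This closure contains every attribute of R2, so R1 ∩ R2 → R2. The join is lossless.

Yes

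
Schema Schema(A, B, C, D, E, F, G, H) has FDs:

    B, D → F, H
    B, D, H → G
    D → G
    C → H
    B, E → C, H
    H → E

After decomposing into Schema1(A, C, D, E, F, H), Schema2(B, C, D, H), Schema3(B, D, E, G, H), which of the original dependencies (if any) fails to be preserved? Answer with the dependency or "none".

Check B, D → F, H: no single fragment contains all of {B, D, F, H}, and the restricted closure of {B, D} across the fragments never reaches {F, H}.
B, D, H → G is preserved.
D → G is preserved.
C → H is preserved.
B, E → C, H is preserved.
H → E is preserved.

B, D → F, H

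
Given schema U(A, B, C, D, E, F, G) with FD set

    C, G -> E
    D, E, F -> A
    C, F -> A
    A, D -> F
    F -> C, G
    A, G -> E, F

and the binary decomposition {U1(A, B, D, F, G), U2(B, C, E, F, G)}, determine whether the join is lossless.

Yes

Common attributes: U1 ∩ U2 = {B, F, G}.
Closure of {B, F, G}: F → C, G applies, adding C; C, G → E applies, adding E; C, F → A applies, adding A. So (B, F, G)⁺ = {A, B, C, E, F, G}.
This closure contains every attribute of U2, so U1 ∩ U2 → U2. The join is lossless.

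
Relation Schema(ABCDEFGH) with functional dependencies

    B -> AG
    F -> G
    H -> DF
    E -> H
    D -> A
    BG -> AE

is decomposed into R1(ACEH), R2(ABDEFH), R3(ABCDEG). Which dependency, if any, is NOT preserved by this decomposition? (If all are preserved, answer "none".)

F -> G

Check F → G: no single fragment contains all of {FG}, and the restricted closure of {F} across the fragments never reaches {G}.
B → AG is preserved.
H → DF is preserved.
E → H is preserved.
D → A is preserved.
BG → AE is preserved.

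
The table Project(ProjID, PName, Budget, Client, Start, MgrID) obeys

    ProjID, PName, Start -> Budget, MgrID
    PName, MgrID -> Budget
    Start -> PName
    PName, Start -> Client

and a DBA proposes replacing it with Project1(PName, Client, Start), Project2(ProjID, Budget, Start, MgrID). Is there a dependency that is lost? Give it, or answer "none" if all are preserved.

Check PName, MgrID → Budget: no single fragment contains all of {PName, Budget, MgrID}, and the restricted closure of {PName, MgrID} across the fragments never reaches {Budget}.
ProjID, PName, Start → Budget, MgrID is preserved.
Start → PName is preserved.
PName, Start → Client is preserved.

PName, MgrID -> Budget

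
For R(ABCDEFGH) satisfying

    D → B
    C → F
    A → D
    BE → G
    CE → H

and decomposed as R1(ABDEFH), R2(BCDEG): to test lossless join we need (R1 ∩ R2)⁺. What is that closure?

BDEG

R1 ∩ R2 = {BDE}.
BE → G applies, adding G
Closure: {BDEG}.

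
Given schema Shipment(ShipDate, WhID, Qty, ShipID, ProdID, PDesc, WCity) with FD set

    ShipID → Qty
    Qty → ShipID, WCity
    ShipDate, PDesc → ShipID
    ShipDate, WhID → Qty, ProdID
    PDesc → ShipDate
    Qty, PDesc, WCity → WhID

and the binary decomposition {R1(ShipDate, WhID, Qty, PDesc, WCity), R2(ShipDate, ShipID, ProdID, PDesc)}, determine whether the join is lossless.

Common attributes: R1 ∩ R2 = {ShipDate, PDesc}.
Closure of {ShipDate, PDesc}: ShipDate, PDesc → ShipID applies, adding ShipID; ShipID → Qty applies, adding Qty; Qty → ShipID, WCity applies, adding WCity; Qty, PDesc, WCity → WhID applies, adding WhID; ShipDate, WhID → Qty, ProdID applies, adding ProdID. So (ShipDate, PDesc)⁺ = {ShipDate, WhID, Qty, ShipID, ProdID, PDesc, WCity}.
This closure contains every attribute of R1, so R1 ∩ R2 → R1. The join is lossless.

Yes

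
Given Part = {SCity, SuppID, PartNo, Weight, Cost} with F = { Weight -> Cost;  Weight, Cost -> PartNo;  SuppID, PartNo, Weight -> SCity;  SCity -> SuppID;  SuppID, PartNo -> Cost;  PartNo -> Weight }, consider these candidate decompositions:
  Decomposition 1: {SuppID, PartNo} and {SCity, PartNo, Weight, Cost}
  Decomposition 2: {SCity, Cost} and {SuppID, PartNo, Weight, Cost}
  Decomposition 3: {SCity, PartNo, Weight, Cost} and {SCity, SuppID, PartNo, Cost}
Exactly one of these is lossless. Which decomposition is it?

Decomposition 1: common = {PartNo}, closure = {PartNo, Weight, Cost} → lossy.
Decomposition 2: common = {Cost}, closure = {Cost} → lossy.
Decomposition 3: common = {SCity, PartNo, Cost}, closure = {SCity, SuppID, PartNo, Weight, Cost} → lossless.

Decomposition 3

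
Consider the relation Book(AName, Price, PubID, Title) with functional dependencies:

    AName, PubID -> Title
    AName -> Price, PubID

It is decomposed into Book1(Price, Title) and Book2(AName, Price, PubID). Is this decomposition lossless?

No

Common attributes: Book1 ∩ Book2 = {Price}.
No dependency enlarges {Price}, so (Price)⁺ = {Price}.
The closure contains neither all of Book1 = {Price, Title} nor all of Book2 = {AName, Price, PubID}, so the common attributes are not a superkey of either fragment. The join is lossy.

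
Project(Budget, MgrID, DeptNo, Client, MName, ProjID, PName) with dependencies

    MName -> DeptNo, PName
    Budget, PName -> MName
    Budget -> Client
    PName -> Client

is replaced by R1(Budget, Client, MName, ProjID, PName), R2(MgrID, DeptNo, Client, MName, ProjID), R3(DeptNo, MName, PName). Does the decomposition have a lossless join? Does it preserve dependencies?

Lossless test (chase): Rows 1 and 2 agree on MName; apply MName→DeptNo, PName and equate their DeptNo, PName entries. Rows 1 and 3 agree on PName; apply PName→Client and equate their Client entries. No row becomes fully distinguished — the join is lossy.
Dependency preservation: every FD's attributes lie within a single fragment, so each can be enforced locally — preserved.

lossy but dependency-preserving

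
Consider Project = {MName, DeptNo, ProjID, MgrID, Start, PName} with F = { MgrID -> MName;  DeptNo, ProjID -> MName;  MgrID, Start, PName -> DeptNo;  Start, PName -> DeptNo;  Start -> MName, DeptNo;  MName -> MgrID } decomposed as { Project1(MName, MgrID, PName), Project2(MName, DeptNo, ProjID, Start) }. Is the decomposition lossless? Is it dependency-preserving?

Lossless test: (MName)⁺ = {MName, MgrID}, which is a superkey of neither fragment — lossy.
Dependency preservation: MgrID, Start, PName → DeptNo; Start, PName → DeptNo are not contained in any single fragment, but the restricted closure of each left-hand side across the fragments still reaches the right-hand side; the remaining FDs each lie inside some fragment. All dependencies are preserved.

lossy but dependency-preserving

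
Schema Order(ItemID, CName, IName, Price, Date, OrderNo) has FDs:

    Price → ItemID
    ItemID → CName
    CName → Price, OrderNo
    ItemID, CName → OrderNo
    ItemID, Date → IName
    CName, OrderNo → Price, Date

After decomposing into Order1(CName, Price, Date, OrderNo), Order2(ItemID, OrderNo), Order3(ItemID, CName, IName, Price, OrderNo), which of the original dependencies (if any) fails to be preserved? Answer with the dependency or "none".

Price → ItemID lies within Order3.
ItemID → CName lies within Order3.
CName → Price, OrderNo lies within Order1.
ItemID, CName → OrderNo lies within Order3.
ItemID, Date → IName: restricted closure across fragments reaches IName.
CName, OrderNo → Price, Date lies within Order1.
Every dependency is enforceable on the fragments, so the decomposition is dependency-preserving.

none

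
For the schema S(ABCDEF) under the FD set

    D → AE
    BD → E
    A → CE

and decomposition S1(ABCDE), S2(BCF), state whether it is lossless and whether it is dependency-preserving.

Lossless test: (BC)⁺ = {BC}, which is a superkey of neither fragment — lossy.
Dependency preservation: every FD's attributes lie within a single fragment, so each can be enforced locally — preserved.

lossy but dependency-preserving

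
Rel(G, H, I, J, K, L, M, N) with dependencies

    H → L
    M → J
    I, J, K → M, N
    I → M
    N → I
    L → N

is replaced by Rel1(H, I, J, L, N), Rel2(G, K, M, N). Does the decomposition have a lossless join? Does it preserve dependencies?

Lossless test: (N)⁺ = {I, J, M, N}, which is a superkey of neither fragment — lossy.
Dependency preservation: the restricted closure of {M} across the fragments never reaches {J}, so M → J cannot be enforced without a join — not preserved.

lossy and not dependency-preserving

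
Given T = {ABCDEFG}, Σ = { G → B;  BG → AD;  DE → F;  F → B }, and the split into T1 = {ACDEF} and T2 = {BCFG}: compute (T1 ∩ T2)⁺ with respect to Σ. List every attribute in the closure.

BCF

T1 ∩ T2 = {CF}.
F → B applies, adding B
Closure: {BCF}.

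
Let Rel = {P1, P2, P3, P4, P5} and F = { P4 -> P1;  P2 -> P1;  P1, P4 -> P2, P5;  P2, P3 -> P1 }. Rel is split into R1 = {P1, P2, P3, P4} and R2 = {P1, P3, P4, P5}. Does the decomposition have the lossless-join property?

Yes

Common attributes: R1 ∩ R2 = {P1, P3, P4}.
Closure of {P1, P3, P4}: P1, P4 → P2, P5 applies, adding P2, P5. So (P1, P3, P4)⁺ = {P1, P2, P3, P4, P5}.
This closure contains every attribute of R1, so R1 ∩ R2 → R1. The join is lossless.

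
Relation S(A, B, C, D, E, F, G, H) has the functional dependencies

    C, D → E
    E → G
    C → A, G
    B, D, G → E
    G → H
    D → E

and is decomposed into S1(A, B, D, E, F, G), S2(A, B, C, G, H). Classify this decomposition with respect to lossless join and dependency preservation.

lossy but dependency-preserving

Lossless test: (A, B, G)⁺ = {A, B, G, H}, which is a superkey of neither fragment — lossy.
Dependency preservation: C, D → E is not contained in any single fragment, but the restricted closure of its left-hand side across the fragments still reaches the right-hand side; the remaining FDs each lie inside some fragment. All dependencies are preserved.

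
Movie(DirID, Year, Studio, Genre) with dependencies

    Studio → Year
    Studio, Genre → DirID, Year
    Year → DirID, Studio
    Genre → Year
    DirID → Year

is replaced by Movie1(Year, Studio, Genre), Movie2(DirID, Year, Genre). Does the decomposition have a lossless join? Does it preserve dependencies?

lossless and dependency-preserving

Lossless test: (Year, Genre)⁺ = {DirID, Year, Studio, Genre}, which contains all of one fragment — lossless.
Dependency preservation: Studio, Genre → DirID, Year; Year → DirID, Studio are not contained in any single fragment, but the restricted closure of each left-hand side across the fragments still reaches the right-hand side; the remaining FDs each lie inside some fragment. All dependencies are preserved.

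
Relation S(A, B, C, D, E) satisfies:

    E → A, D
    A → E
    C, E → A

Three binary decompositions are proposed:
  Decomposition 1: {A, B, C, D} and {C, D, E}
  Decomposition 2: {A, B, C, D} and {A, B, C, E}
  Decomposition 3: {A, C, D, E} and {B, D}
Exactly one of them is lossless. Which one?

Decomposition 2

Decomposition 1: common = {C, D}, closure = {C, D} → lossy.
Decomposition 2: common = {A, B, C}, closure = {A, B, C, D, E} → lossless.
Decomposition 3: common = {D}, closure = {D} → lossy.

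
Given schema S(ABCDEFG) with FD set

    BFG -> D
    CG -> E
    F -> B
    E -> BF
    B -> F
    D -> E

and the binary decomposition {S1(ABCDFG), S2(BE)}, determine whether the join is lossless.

Common attributes: S1 ∩ S2 = {B}.
Closure of {B}: B → F applies, adding F. So (B)⁺ = {BF}.
The closure contains neither all of S1 = {ABCDFG} nor all of S2 = {BE}, so the common attributes are not a superkey of either fragment. The join is lossy.

No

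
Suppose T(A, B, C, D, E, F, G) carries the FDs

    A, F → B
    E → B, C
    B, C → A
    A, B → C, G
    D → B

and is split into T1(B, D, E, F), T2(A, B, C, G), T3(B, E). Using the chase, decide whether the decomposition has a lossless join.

Chase test. Columns are A, B, C, D, E, F, G; row i has aⱼ where attribute j ∈ Ti, else bᵢⱼ.
Initial tableau (one row per fragment):
  row 1: b11 a2 b13 a4 a5 a6 b17
  row 2: a1 a2 a3 b24 b25 b26 a7
  row 3: b31 a2 b33 b34 a5 b36 b37
Rows 1 and 3 agree on E; apply E→B, C and equate their B, C entries.
Rows 1 and 3 agree on B, C; apply B, C→A and equate their A entries.
Rows 1 and 3 agree on A, B; apply A, B→C, G and equate their C, G entries.
No row becomes fully distinguished — the join is lossy.

No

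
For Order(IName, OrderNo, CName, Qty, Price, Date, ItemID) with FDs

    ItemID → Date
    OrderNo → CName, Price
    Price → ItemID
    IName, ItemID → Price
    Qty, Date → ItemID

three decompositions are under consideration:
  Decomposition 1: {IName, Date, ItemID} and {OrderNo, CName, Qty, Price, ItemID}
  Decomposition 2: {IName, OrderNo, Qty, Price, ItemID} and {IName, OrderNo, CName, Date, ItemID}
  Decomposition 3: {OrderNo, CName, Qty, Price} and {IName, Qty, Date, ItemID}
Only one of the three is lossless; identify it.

Decomposition 2

Decomposition 1: common = {ItemID}, closure = {Date, ItemID} → lossy.
Decomposition 2: common = {IName, OrderNo, ItemID}, closure = {IName, OrderNo, CName, Price, Date, ItemID} → lossless.
Decomposition 3: common = {Qty}, closure = {Qty} → lossy.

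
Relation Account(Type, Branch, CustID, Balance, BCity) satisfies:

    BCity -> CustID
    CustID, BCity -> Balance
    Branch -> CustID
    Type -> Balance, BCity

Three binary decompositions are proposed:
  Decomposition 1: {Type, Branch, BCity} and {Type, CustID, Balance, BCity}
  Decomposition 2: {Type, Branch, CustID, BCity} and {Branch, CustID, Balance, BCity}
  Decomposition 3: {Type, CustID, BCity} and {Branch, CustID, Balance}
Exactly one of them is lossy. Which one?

Decomposition 1: common = {Type, BCity}, closure = {Type, CustID, Balance, BCity} → lossless.
Decomposition 2: common = {Branch, CustID, BCity}, closure = {Branch, CustID, Balance, BCity} → lossless.
Decomposition 3: common = {CustID}, closure = {CustID} → lossy.

Decomposition 3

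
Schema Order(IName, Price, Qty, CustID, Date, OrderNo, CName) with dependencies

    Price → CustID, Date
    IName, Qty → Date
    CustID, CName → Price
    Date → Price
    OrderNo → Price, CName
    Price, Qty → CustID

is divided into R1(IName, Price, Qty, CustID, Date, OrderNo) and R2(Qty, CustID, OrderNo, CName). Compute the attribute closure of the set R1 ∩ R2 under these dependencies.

Price, Qty, CustID, Date, OrderNo, CName

R1 ∩ R2 = {Qty, CustID, OrderNo}.
OrderNo → Price, CName applies, adding Price, CName
Price → CustID, Date applies, adding Date
Closure: {Price, Qty, CustID, Date, OrderNo, CName}.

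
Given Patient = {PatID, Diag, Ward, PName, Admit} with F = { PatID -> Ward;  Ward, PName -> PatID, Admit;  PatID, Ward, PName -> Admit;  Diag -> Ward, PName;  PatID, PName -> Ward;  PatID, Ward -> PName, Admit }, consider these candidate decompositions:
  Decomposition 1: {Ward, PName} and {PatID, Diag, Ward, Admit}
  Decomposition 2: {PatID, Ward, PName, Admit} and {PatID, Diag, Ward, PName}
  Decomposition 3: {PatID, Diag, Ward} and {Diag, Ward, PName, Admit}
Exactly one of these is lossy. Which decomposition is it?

Decomposition 1: common = {Ward}, closure = {Ward} → lossy.
Decomposition 2: common = {PatID, Ward, PName}, closure = {PatID, Ward, PName, Admit} → lossless.
Decomposition 3: common = {Diag, Ward}, closure = {PatID, Diag, Ward, PName, Admit} → lossless.

Decomposition 1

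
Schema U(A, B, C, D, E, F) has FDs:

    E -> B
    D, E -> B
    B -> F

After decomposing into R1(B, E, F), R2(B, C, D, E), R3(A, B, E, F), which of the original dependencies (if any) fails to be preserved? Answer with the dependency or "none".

none

E → B lies within R1.
D, E → B lies within R2.
B → F lies within R1.
Every dependency is enforceable on the fragments, so the decomposition is dependency-preserving.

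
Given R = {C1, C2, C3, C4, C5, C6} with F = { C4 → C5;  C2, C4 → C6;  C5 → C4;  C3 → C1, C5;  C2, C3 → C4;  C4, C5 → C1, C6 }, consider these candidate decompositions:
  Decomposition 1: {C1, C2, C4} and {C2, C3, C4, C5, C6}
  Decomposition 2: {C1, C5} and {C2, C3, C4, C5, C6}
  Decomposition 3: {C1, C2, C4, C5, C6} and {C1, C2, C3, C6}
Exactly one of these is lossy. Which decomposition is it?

Decomposition 1: common = {C2, C4}, closure = {C1, C2, C4, C5, C6} → lossless.
Decomposition 2: common = {C5}, closure = {C1, C4, C5, C6} → lossless.
Decomposition 3: common = {C1, C2, C6}, closure = {C1, C2, C6} → lossy.

Decomposition 3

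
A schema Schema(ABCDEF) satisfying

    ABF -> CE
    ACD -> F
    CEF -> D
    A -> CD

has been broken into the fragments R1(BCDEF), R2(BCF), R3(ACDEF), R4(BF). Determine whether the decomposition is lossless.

No

Chase test. Columns are ABCDEF; row i has aⱼ where attribute j ∈ Ri, else bᵢⱼ.
Initial tableau (one row per fragment):
  row 1: b11 a2 a3 a4 a5 a6
  row 2: b21 a2 a3 b24 b25 a6
  row 3: a1 b32 a3 a4 a5 a6
  row 4: b41 a2 b43 b44 b45 a6
No row becomes fully distinguished — the join is lossy.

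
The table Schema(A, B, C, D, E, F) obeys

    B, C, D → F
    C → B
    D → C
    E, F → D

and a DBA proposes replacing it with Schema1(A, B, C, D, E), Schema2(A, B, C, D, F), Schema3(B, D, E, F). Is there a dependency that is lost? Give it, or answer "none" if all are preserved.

none

B, C, D → F lies within Schema2.
C → B lies within Schema1.
D → C lies within Schema1.
E, F → D lies within Schema3.
Every dependency is enforceable on the fragments, so the decomposition is dependency-preserving.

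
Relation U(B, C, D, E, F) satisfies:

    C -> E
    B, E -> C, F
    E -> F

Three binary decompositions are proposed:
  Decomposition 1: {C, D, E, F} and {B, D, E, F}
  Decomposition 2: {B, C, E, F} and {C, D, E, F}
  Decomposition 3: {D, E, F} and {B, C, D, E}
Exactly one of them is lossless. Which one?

Decomposition 3

Decomposition 1: common = {D, E, F}, closure = {D, E, F} → lossy.
Decomposition 2: common = {C, E, F}, closure = {C, E, F} → lossy.
Decomposition 3: common = {D, E}, closure = {D, E, F} → lossless.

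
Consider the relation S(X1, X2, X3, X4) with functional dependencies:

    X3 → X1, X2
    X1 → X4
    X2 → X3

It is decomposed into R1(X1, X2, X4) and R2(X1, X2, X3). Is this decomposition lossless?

Yes

Common attributes: R1 ∩ R2 = {X1, X2}.
Closure of {X1, X2}: X1 → X4 applies, adding X4; X2 → X3 applies, adding X3. So (X1, X2)⁺ = {X1, X2, X3, X4}.
This closure contains every attribute of R1, so R1 ∩ R2 → R1. The join is lossless.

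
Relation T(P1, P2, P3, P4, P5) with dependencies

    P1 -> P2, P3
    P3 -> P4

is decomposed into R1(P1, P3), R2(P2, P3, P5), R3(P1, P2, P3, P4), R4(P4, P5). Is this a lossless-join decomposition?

No

Chase test. Columns are P1, P2, P3, P4, P5; row i has aⱼ where attribute j ∈ Ri, else bᵢⱼ.
Initial tableau (one row per fragment):
  row 1: a1 b12 a3 b14 b15
  row 2: b21 a2 a3 b24 a5
  row 3: a1 a2 a3 a4 b35
  row 4: b41 b42 b43 a4 a5
Rows 1 and 3 agree on P1; apply P1→P2, P3 and equate their P2, P3 entries.
Rows 1 and 2 agree on P3; apply P3→P4 and equate their P4 entries.
Rows 1 and 3 agree on P3; apply P3→P4 and equate their P4 entries.
No row becomes fully distinguished — the join is lossy.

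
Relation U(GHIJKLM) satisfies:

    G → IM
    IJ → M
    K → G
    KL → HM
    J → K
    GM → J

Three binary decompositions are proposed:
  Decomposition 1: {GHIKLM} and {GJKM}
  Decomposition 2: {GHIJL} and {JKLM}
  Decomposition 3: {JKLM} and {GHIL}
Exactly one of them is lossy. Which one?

Decomposition 3

Decomposition 1: common = {GKM}, closure = {GIJKM} → lossless.
Decomposition 2: common = {JL}, closure = {GHIJKLM} → lossless.
Decomposition 3: common = {L}, closure = {L} → lossy.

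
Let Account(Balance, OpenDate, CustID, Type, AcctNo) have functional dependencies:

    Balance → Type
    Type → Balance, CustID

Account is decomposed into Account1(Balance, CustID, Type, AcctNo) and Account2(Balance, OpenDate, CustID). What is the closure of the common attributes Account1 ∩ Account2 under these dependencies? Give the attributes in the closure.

Balance, CustID, Type

Account1 ∩ Account2 = {Balance, CustID}.
Balance → Type applies, adding Type
Closure: {Balance, CustID, Type}.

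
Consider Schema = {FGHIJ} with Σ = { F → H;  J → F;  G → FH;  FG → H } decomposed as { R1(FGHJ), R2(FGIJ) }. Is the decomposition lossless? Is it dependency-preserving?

Lossless test: (FGJ)⁺ = {FGHJ}, which contains all of one fragment — lossless.
Dependency preservation: every FD's attributes lie within a single fragment, so each can be enforced locally — preserved.

lossless and dependency-preserving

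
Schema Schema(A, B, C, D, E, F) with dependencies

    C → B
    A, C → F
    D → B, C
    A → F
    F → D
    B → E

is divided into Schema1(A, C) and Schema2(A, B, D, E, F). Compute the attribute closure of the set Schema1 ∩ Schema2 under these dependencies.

Schema1 ∩ Schema2 = {A}.
A → F applies, adding F
F → D applies, adding D
D → B, C applies, adding B, C
B → E applies, adding E
Closure: {A, B, C, D, E, F}.

A, B, C, D, E, F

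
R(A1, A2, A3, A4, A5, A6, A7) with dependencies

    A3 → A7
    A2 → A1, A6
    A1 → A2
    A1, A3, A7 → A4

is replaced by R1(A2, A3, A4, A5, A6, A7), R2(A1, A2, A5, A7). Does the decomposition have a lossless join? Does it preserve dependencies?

lossless and dependency-preserving

Lossless test: (A2, A5, A7)⁺ = {A1, A2, A5, A6, A7}, which contains all of one fragment — lossless.
Dependency preservation: A2 → A1, A6; A1, A3, A7 → A4 are not contained in any single fragment, but the restricted closure of each left-hand side across the fragments still reaches the right-hand side; the remaining FDs each lie inside some fragment. All dependencies are preserved.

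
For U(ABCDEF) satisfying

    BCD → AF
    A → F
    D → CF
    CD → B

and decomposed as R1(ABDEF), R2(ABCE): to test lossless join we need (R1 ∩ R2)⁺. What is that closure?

ABEF

R1 ∩ R2 = {ABE}.
A → F applies, adding F
Closure: {ABEF}.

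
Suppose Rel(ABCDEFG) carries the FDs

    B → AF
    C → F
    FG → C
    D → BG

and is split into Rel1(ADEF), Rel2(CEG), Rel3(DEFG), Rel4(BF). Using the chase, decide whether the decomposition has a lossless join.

Chase test. Columns are ABCDEFG; row i has aⱼ where attribute j ∈ Reli, else bᵢⱼ.
Initial tableau (one row per fragment):
  row 1: a1 b12 b13 a4 a5 a6 b17
  row 2: b21 b22 a3 b24 a5 b26 a7
  row 3: b31 b32 b33 a4 a5 a6 a7
  row 4: b41 a2 b43 b44 b45 a6 b47
Rows 1 and 3 agree on D; apply D→BG and equate their BG entries.
Rows 1 and 3 agree on B; apply B→AF and equate their AF entries.
Rows 1 and 3 agree on FG; apply FG→C and equate their C entries.
No row becomes fully distinguished — the join is lossy.

No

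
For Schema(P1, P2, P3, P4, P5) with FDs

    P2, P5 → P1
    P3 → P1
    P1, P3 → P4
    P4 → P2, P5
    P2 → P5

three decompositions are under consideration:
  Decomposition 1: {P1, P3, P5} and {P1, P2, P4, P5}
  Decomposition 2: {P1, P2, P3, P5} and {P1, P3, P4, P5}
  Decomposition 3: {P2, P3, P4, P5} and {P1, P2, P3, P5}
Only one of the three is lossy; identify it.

Decomposition 1: common = {P1, P5}, closure = {P1, P5} → lossy.
Decomposition 2: common = {P1, P3, P5}, closure = {P1, P2, P3, P4, P5} → lossless.
Decomposition 3: common = {P2, P3, P5}, closure = {P1, P2, P3, P4, P5} → lossless.

Decomposition 1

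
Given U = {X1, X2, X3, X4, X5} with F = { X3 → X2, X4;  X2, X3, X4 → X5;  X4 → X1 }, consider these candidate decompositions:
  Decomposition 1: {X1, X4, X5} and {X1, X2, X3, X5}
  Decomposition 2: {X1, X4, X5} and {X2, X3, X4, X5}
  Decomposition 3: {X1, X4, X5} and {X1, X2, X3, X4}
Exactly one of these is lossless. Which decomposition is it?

Decomposition 1: common = {X1, X5}, closure = {X1, X5} → lossy.
Decomposition 2: common = {X4, X5}, closure = {X1, X4, X5} → lossless.
Decomposition 3: common = {X1, X4}, closure = {X1, X4} → lossy.

Decomposition 2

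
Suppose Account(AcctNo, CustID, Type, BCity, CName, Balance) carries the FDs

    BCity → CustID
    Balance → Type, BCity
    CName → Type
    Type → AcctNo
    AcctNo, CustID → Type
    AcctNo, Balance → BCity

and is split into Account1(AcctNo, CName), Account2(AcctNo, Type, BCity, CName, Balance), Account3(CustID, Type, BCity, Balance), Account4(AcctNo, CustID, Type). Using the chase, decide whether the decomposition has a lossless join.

Chase test. Columns are AcctNo, CustID, Type, BCity, CName, Balance; row i has aⱼ where attribute j ∈ Accounti, else bᵢⱼ.
Initial tableau (one row per fragment):
  row 1: a1 b12 b13 b14 a5 b16
  row 2: a1 b22 a3 a4 a5 a6
  row 3: b31 a2 a3 a4 b35 a6
  row 4: a1 a2 a3 b44 b45 b46
Rows 2 and 3 agree on BCity; apply BCity→CustID and equate their CustID entries.
Rows 1 and 2 agree on CName; apply CName→Type and equate their Type entries.
Rows 1 and 3 agree on Type; apply Type→AcctNo and equate their AcctNo entries.
Row 2 is now all distinguished symbols — the join is lossless.

Yes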